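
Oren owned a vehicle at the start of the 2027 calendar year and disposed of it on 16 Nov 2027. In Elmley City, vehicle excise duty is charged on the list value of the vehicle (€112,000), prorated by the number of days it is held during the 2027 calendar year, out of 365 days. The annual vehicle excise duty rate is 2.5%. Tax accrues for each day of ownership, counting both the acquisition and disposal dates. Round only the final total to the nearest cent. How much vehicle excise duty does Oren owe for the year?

€2,454.79

Days held (1 Jan – 16 Nov 2027): 320 out of 365
Tax = €112,000 × 2.5% × 320/365 = €2,454.7945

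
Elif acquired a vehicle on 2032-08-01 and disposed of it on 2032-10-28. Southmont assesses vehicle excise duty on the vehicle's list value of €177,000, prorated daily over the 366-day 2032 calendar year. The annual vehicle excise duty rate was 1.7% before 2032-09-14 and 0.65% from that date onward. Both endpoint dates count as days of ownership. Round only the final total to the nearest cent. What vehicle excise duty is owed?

€503.19

2032-08-01 to 2032-09-13: 44 days at 1.7% → €177,000 × 1.7% × 44/366 = €361.7377
2032-09-14 to 2032-10-28: 45 days at 0.65% → €177,000 × 0.65% × 45/366 = €141.4549
Total = €503.1926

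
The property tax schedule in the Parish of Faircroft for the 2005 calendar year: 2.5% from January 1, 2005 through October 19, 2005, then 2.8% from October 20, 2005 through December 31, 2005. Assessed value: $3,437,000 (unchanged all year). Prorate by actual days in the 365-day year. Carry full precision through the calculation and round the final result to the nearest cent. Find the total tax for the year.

January 1 – October 19, 2005: 292 days at 2.5% → $3,437,000 × 2.5% × 292/365 = $68,740.0000
October 20 – December 31, 2005: 73 days at 2.8% → $3,437,000 × 2.8% × 73/365 = $19,247.2000
Total = $87,987.2000

$87,987.20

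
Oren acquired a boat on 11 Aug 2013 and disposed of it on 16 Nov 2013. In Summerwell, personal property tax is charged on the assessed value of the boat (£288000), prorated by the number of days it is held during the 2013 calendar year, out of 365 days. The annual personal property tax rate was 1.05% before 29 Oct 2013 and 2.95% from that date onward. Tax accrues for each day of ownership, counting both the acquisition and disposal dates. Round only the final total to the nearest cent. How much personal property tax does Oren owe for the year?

11 Aug – 28 Oct 2013: 79 days at 1.05% → £288000 × 1.05% × 79/365 = £654.5096
29 Oct – 16 Nov 2013: 19 days at 2.95% → £288000 × 2.95% × 19/365 = £442.2575
Total = £1096.7671

£1096.77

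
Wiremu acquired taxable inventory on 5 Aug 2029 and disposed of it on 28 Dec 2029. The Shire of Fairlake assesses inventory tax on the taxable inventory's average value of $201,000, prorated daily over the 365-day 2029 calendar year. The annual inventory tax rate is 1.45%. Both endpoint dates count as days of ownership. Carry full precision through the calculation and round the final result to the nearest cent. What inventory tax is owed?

$1,165.80

Days held (5 Aug – 28 Dec 2029): 146 out of 365
Tax = $201,000 × 1.45% × 146/365 = $1,165.8000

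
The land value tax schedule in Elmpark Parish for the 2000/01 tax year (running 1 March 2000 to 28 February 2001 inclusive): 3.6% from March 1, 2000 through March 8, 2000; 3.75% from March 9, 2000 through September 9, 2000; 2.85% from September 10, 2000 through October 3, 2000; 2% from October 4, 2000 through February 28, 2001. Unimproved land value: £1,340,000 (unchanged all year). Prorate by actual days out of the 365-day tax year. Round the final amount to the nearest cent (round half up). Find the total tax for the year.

£39,904.47

March 1 – March 8, 2000: 8 days at 3.6% → £1,340,000 × 3.6% × 8/365 = £1,057.3151
March 9 – September 9, 2000: 185 days at 3.75% → £1,340,000 × 3.75% × 185/365 = £25,469.1781
September 10 – October 3, 2000: 24 days at 2.85% → £1,340,000 × 2.85% × 24/365 = £2,511.1233
October 4, 2000 – February 28, 2001: 148 days at 2% → £1,340,000 × 2% × 148/365 = £10,866.8493
Total = £39,904.4658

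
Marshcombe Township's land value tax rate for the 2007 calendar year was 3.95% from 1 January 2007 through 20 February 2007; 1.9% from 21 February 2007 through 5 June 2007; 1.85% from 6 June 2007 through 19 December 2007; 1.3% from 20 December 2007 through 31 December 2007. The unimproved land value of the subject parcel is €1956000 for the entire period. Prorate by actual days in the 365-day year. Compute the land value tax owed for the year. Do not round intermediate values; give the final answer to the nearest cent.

€41853.04

1 January – 20 February 2007: 51 days at 3.95% → €1956000 × 3.95% × 51/365 = €10795.5123
21 February – 5 June 2007: 105 days at 1.9% → €1956000 × 1.9% × 105/365 = €10691.0137
6 June – 19 December 2007: 197 days at 1.85% → €1956000 × 1.85% × 197/365 = €19530.5260
20 December – 31 December 2007: 12 days at 1.3% → €1956000 × 1.3% × 12/365 = €835.9890
Total = €41853.0411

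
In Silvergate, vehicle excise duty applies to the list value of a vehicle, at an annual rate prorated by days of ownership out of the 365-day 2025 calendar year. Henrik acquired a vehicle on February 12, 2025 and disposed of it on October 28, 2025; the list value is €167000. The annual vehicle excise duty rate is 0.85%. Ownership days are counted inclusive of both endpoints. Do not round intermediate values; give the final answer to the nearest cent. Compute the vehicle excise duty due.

Days held (February 12 – October 28, 2025): 259 out of 365
Tax = €167000 × 0.85% × 259/365 = €1007.2616

€1007.26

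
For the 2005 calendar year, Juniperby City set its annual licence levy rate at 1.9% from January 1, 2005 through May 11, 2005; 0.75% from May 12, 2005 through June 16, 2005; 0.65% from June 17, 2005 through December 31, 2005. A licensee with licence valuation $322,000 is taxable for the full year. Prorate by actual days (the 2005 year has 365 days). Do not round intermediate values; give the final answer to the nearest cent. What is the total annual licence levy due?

January 1 – May 11, 2005: 131 days at 1.9% → $322,000 × 1.9% × 131/365 = $2,195.7753
May 12 – June 16, 2005: 36 days at 0.75% → $322,000 × 0.75% × 36/365 = $238.1918
June 17 – December 31, 2005: 198 days at 0.65% → $322,000 × 0.65% × 198/365 = $1,135.3808
Total = $3,569.3479

$3,569.35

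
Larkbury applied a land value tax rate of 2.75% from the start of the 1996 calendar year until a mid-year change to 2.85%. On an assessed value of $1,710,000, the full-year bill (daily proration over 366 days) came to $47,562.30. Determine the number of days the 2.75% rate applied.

Let d = days at the first rate; then 366 − d days at the second rate.
$1,710,000 × [2.75%·d + 2.85%·(366−d)] / 366 = $47,562.30
Solving gives d = 251, so the new rate took effect on September 8, 1996.

251 days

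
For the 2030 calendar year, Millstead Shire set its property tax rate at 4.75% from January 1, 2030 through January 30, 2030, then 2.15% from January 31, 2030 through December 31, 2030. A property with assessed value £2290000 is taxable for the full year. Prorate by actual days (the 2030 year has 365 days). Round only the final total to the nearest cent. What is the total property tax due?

January 1 – January 30, 2030: 30 days at 4.75% → £2290000 × 4.75% × 30/365 = £8940.4110
January 31 – December 31, 2030: 335 days at 2.15% → £2290000 × 2.15% × 335/365 = £45188.2877
Total = £54128.6986

£54128.70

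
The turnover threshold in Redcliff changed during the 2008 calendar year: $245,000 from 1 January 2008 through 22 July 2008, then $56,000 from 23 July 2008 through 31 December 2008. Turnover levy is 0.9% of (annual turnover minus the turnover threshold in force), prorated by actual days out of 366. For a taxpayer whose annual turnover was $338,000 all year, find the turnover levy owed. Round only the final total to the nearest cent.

$1,589.90

1 January – 22 July 2008: 204 days, exemption $245,000 → ($338,000 − $245,000) × 0.9% × 204/366 = $466.5246
23 July – 31 December 2008: 162 days, exemption $56,000 → ($338,000 − $56,000) × 0.9% × 162/366 = $1,123.3770
Total = $1,589.9016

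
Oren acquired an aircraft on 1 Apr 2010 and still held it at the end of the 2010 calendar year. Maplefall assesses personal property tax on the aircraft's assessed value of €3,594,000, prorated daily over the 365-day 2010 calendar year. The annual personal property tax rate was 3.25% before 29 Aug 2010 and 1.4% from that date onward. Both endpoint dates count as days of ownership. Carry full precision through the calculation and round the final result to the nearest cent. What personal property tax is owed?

€65,233.56

1 Apr – 28 Aug 2010: 150 days at 3.25% → €3,594,000 × 3.25% × 150/365 = €48,002.0548
29 Aug – 31 Dec 2010: 125 days at 1.4% → €3,594,000 × 1.4% × 125/365 = €17,231.5068
Total = €65,233.5616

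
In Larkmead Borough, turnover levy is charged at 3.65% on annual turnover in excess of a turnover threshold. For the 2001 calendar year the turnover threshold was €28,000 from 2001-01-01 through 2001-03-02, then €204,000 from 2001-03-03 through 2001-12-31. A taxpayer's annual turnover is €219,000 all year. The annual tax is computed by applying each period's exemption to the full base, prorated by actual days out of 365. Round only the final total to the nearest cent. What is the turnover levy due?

€1,621.10

2001-01-01 to 2001-03-02: 61 days, exemption €28,000 → (€219,000 − €28,000) × 3.65% × 61/365 = €1,165.1000
2001-03-03 to 2001-12-31: 304 days, exemption €204,000 → (€219,000 − €204,000) × 3.65% × 304/365 = €456.0000
Total = €1,621.1000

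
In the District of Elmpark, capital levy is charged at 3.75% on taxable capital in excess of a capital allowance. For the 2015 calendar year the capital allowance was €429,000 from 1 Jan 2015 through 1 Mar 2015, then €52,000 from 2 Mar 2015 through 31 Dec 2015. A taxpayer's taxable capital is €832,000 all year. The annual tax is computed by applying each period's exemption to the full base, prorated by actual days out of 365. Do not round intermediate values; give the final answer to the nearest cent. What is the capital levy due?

€26,926.03

1 Jan – 1 Mar 2015: 60 days, exemption €429,000 → (€832,000 − €429,000) × 3.75% × 60/365 = €2,484.2466
2 Mar – 31 Dec 2015: 305 days, exemption €52,000 → (€832,000 − €52,000) × 3.75% × 305/365 = €24,441.7808
Total = €26,926.0274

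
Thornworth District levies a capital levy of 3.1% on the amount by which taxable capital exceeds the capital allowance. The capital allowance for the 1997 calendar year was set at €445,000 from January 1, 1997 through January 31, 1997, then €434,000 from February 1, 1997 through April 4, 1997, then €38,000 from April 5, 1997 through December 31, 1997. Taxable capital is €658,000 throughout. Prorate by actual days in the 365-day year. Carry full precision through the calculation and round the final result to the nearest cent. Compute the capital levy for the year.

€16,029.55

January 1 – January 31, 1997: 31 days, exemption €445,000 → (€658,000 − €445,000) × 3.1% × 31/365 = €560.8027
February 1 – April 4, 1997: 63 days, exemption €434,000 → (€658,000 − €434,000) × 3.1% × 63/365 = €1,198.5534
April 5 – December 31, 1997: 271 days, exemption €38,000 → (€658,000 − €38,000) × 3.1% × 271/365 = €14,270.1918
Total = €16,029.5479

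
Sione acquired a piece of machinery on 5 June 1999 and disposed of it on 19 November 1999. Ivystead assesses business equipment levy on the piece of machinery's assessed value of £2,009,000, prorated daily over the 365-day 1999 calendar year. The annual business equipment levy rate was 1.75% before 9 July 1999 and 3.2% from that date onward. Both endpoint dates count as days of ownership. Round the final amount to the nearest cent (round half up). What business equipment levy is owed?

5 June – 8 July 1999: 34 days at 1.75% → £2,009,000 × 1.75% × 34/365 = £3,274.9452
9 July – 19 November 1999: 134 days at 3.2% → £2,009,000 × 3.2% × 134/365 = £23,601.6219
Total = £26,876.5671

£26,876.57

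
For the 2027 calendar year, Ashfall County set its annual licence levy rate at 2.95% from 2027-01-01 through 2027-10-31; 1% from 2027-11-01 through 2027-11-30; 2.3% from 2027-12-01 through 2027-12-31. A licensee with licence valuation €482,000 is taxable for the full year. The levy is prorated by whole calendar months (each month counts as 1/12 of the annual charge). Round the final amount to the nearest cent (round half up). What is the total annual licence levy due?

€13,174.67

2027-01-01 to 2027-10-31: 10 months at 2.95% → €482,000 × 2.95% × 10/12 = €11,849.1667
2027-11-01 to 2027-11-30: 1 month at 1% → €482,000 × 1% × 1/12 = €401.6667
2027-12-01 to 2027-12-31: 1 month at 2.3% → €482,000 × 2.3% × 1/12 = €923.8333
Total = €13,174.6667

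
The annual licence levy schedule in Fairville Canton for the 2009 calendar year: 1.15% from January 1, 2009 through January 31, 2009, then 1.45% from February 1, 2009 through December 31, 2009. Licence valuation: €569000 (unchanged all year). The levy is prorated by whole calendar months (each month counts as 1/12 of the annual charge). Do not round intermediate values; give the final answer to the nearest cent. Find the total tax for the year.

€8108.25

January 1 – January 31, 2009: 1 month at 1.15% → €569000 × 1.15% × 1/12 = €545.2917
February 1 – December 31, 2009: 11 months at 1.45% → €569000 × 1.45% × 11/12 = €7562.9583
Total = €8108.2500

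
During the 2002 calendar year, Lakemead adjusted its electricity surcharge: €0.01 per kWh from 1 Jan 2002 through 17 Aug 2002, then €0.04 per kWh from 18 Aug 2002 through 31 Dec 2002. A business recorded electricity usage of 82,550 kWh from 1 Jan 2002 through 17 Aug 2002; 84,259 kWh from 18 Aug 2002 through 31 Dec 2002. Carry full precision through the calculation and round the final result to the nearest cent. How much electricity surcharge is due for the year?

1 Jan – 17 Aug 2002: 82,550 kWh at €0.01/kWh → €825.50
18 Aug – 31 Dec 2002: 84,259 kWh at €0.04/kWh → €3,370.36

€4,195.86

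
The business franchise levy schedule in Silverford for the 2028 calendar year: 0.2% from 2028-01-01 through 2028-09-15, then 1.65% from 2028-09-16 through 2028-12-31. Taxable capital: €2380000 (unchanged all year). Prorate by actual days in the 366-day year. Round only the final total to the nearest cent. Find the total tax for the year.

€14848.99

2028-01-01 to 2028-09-15: 259 days at 0.2% → €2380000 × 0.2% × 259/366 = €3368.4153
2028-09-16 to 2028-12-31: 107 days at 1.65% → €2380000 × 1.65% × 107/366 = €11480.5738
Total = €14848.9891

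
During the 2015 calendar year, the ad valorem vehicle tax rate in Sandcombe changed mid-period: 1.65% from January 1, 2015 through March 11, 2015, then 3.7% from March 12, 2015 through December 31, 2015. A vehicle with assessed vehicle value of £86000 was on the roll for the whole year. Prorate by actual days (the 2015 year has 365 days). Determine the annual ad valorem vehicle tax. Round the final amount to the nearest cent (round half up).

£2843.89

January 1 – March 11, 2015: 70 days at 1.65% → £86000 × 1.65% × 70/365 = £272.1370
March 12 – December 31, 2015: 295 days at 3.7% → £86000 × 3.7% × 295/365 = £2571.7534
Total = £2843.8904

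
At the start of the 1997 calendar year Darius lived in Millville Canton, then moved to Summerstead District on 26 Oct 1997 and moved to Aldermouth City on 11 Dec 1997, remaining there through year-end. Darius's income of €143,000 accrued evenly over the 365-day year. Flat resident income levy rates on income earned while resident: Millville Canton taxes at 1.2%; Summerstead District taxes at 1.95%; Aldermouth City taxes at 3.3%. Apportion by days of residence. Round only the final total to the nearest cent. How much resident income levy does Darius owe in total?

Millville Canton, 1 Jan – 25 Oct 1997: 298 days → €143,000 × 1.2% × 298/365 = €1,401.0082
Summerstead District, 26 Oct – 10 Dec 1997: 46 days → €143,000 × 1.95% × 46/365 = €351.4274
Aldermouth City, 11 Dec – 31 Dec 1997: 21 days → €143,000 × 3.3% × 21/365 = €271.5041
Total = €2,023.9397

€2,023.94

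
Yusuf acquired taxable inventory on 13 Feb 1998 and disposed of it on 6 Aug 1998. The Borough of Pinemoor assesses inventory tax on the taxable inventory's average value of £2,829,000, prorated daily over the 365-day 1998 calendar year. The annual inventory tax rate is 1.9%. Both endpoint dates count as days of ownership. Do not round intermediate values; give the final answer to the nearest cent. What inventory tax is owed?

Days held (13 Feb – 6 Aug 1998): 175 out of 365
Tax = £2,829,000 × 1.9% × 175/365 = £25,771.0274

£25,771.03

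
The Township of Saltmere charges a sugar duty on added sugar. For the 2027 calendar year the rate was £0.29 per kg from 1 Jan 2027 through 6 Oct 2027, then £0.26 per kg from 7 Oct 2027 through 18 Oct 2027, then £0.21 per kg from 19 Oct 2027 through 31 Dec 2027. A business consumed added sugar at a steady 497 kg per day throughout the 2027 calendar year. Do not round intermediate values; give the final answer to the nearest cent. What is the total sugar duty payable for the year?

1 Jan – 6 Oct 2027: 279 days × 497 kg/day = 138,663 kg at £0.29/kg → £40212.27
7 Oct – 18 Oct 2027: 12 days × 497 kg/day = 5,964 kg at £0.26/kg → £1550.64
19 Oct – 31 Dec 2027: 74 days × 497 kg/day = 36,778 kg at £0.21/kg → £7723.38

£49486.29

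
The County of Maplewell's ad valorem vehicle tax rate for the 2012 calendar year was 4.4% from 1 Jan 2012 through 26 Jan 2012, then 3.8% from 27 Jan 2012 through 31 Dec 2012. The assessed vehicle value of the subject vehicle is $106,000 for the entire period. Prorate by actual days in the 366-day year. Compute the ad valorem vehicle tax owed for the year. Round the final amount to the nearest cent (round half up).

1 Jan – 26 Jan 2012: 26 days at 4.4% → $106,000 × 4.4% × 26/366 = $331.3224
27 Jan – 31 Dec 2012: 340 days at 3.8% → $106,000 × 3.8% × 340/366 = $3,741.8579
Total = $4,073.1803

$4,073.18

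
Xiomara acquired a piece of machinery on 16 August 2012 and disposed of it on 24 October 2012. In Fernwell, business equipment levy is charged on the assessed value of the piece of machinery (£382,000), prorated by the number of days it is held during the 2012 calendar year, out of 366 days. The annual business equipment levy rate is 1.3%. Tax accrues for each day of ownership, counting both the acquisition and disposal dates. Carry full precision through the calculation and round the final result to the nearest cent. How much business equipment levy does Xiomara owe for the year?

Days held (16 August – 24 October 2012): 70 out of 366
Tax = £382,000 × 1.3% × 70/366 = £949.7814

£949.78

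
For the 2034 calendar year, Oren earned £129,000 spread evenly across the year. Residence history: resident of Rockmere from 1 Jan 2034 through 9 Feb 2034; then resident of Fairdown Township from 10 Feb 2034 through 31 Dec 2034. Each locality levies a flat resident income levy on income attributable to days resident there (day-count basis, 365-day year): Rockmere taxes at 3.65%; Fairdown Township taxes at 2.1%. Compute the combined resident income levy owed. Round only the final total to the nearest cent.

£2,928.12

Rockmere, 1 Jan – 9 Feb 2034: 40 days → £129,000 × 3.65% × 40/365 = £516.0000
Fairdown Township, 10 Feb – 31 Dec 2034: 325 days → £129,000 × 2.1% × 325/365 = £2,412.1233
Total = £2,928.1233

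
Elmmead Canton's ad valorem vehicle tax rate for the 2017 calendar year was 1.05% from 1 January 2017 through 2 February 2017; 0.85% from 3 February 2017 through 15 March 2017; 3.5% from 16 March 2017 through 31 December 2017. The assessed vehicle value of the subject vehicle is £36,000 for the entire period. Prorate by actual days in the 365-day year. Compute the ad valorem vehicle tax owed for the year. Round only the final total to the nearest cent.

1 January – 2 February 2017: 33 days at 1.05% → £36,000 × 1.05% × 33/365 = £34.1753
3 February – 15 March 2017: 41 days at 0.85% → £36,000 × 0.85% × 41/365 = £34.3726
16 March – 31 December 2017: 291 days at 3.5% → £36,000 × 3.5% × 291/365 = £1,004.5479
Total = £1,073.0959

£1,073.10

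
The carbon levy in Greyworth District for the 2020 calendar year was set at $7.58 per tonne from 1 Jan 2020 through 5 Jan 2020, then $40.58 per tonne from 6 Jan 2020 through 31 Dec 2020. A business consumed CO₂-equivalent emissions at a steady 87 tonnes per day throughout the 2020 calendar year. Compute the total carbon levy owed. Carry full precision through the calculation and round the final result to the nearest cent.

$1,277,793.36

1 Jan – 5 Jan 2020: 5 days × 87 tonnes/day = 435 tonnes at $7.58/tonne → $3,297.30
6 Jan – 31 Dec 2020: 361 days × 87 tonnes/day = 31,407 tonnes at $40.58/tonne → $1,274,496.06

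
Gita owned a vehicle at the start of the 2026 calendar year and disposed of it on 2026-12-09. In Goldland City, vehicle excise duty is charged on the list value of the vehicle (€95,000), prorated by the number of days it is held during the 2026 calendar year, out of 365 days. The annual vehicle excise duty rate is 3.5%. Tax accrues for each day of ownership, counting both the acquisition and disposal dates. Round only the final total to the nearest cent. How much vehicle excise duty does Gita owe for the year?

€3,124.59

Days held (2026-01-01 to 2026-12-09): 343 out of 365
Tax = €95,000 × 3.5% × 343/365 = €3,124.5890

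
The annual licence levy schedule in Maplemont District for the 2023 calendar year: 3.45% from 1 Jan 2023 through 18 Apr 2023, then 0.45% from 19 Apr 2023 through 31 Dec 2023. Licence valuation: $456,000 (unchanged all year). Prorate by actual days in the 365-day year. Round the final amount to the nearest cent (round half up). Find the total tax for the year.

$6,099.78

1 Jan – 18 Apr 2023: 108 days at 3.45% → $456,000 × 3.45% × 108/365 = $4,654.9479
19 Apr – 31 Dec 2023: 257 days at 0.45% → $456,000 × 0.45% × 257/365 = $1,444.8329
Total = $6,099.7808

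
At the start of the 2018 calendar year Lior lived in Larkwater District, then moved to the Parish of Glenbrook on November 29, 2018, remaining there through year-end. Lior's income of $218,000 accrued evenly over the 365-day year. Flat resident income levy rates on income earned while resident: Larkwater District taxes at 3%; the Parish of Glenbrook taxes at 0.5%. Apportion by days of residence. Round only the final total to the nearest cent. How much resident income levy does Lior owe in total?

$6,047.26

Larkwater District, January 1 – November 28, 2018: 332 days → $218,000 × 3% × 332/365 = $5,948.7123
The Parish of Glenbrook, November 29 – December 31, 2018: 33 days → $218,000 × 0.5% × 33/365 = $98.5479
Total = $6,047.2603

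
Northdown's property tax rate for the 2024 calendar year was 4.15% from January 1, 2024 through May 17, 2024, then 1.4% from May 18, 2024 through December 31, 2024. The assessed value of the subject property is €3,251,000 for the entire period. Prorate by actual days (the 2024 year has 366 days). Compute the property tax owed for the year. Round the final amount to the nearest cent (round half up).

€79,223.14

January 1 – May 17, 2024: 138 days at 4.15% → €3,251,000 × 4.15% × 138/366 = €50,870.1557
May 18 – December 31, 2024: 228 days at 1.4% → €3,251,000 × 1.4% × 228/366 = €28,352.9836
Total = €79,223.1393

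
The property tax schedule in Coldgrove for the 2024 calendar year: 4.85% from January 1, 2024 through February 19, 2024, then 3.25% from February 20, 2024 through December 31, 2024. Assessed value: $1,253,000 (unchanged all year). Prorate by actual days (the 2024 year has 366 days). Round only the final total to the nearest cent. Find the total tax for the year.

January 1 – February 19, 2024: 50 days at 4.85% → $1,253,000 × 4.85% × 50/366 = $8,301.9809
February 20 – December 31, 2024: 316 days at 3.25% → $1,253,000 × 3.25% × 316/366 = $35,159.3169
Total = $43,461.2978

$43,461.30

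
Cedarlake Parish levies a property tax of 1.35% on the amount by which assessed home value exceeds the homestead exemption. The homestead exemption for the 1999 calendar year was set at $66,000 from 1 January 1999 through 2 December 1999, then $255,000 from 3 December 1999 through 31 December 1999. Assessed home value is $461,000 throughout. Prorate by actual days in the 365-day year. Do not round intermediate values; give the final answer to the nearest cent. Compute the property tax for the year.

$5,129.78

1 January – 2 December 1999: 336 days, exemption $66,000 → ($461,000 − $66,000) × 1.35% × 336/365 = $4,908.8219
3 December – 31 December 1999: 29 days, exemption $255,000 → ($461,000 − $255,000) × 1.35% × 29/365 = $220.9562
Total = $5,129.7781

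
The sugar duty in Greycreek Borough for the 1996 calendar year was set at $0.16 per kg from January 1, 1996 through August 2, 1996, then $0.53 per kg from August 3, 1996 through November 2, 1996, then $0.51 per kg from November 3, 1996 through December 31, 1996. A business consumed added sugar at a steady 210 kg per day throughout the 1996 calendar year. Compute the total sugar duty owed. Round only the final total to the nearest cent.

$23,782.50

January 1 – August 2, 1996: 215 days × 210 kg/day = 45,150 kg at $0.16/kg → $7,224.00
August 3 – November 2, 1996: 92 days × 210 kg/day = 19,320 kg at $0.53/kg → $10,239.60
November 3 – December 31, 1996: 59 days × 210 kg/day = 12,390 kg at $0.51/kg → $6,318.90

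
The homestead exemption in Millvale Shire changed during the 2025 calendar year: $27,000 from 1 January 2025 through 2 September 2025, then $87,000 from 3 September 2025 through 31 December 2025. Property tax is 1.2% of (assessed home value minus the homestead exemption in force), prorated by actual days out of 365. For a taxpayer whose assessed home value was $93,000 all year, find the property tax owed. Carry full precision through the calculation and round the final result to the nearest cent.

1 January – 2 September 2025: 245 days, exemption $27,000 → ($93,000 − $27,000) × 1.2% × 245/365 = $531.6164
3 September – 31 December 2025: 120 days, exemption $87,000 → ($93,000 − $87,000) × 1.2% × 120/365 = $23.6712
Total = $555.2877

$555.29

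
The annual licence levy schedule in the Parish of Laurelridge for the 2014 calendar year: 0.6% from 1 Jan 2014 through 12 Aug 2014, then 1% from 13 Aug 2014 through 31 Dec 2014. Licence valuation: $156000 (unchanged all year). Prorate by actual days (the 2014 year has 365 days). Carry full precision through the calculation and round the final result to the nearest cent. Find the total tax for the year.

$1177.05

1 Jan – 12 Aug 2014: 224 days at 0.6% → $156000 × 0.6% × 224/365 = $574.4219
13 Aug – 31 Dec 2014: 141 days at 1% → $156000 × 1% × 141/365 = $602.6301
Total = $1177.0521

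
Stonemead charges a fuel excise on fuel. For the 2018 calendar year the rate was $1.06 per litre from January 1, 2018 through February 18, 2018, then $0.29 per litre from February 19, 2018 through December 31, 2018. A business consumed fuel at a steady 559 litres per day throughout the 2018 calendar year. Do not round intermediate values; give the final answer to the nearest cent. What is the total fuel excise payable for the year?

$80,261.22

January 1 – February 18, 2018: 49 days × 559 litres/day = 27,391 litres at $1.06/litre → $29,034.46
February 19 – December 31, 2018: 316 days × 559 litres/day = 176,644 litres at $0.29/litre → $51,226.76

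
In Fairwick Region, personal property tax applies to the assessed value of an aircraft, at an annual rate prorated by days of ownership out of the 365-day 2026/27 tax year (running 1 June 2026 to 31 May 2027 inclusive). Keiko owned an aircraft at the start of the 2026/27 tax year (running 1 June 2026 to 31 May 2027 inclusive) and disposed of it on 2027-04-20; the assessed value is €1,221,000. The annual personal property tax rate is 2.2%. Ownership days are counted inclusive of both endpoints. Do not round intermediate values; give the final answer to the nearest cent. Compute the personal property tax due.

Days held (2026-06-01 to 2027-04-20): 324 out of 365
Tax = €1,221,000 × 2.2% × 324/365 = €23,844.6247

€23,844.62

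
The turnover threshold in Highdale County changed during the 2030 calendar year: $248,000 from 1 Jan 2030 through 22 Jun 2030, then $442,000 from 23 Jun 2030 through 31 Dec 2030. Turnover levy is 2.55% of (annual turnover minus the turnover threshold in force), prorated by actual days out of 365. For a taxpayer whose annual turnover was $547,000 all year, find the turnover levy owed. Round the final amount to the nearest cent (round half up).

$5,022.24

1 Jan – 22 Jun 2030: 173 days, exemption $248,000 → ($547,000 − $248,000) × 2.55% × 173/365 = $3,613.8041
23 Jun – 31 Dec 2030: 192 days, exemption $442,000 → ($547,000 − $442,000) × 2.55% × 192/365 = $1,408.4384
Total = $5,022.2425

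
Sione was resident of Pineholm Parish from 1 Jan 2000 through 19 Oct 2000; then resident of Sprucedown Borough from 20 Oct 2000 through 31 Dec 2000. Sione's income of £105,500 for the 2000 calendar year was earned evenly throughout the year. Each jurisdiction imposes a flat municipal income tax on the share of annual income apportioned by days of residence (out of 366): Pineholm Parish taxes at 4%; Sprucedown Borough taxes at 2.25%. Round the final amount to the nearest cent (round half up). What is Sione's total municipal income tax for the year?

Pineholm Parish, 1 Jan – 19 Oct 2000: 293 days → £105,500 × 4% × 293/366 = £3,378.3060
Sprucedown Borough, 20 Oct – 31 Dec 2000: 73 days → £105,500 × 2.25% × 73/366 = £473.4529
Total = £3,851.7589

£3,851.76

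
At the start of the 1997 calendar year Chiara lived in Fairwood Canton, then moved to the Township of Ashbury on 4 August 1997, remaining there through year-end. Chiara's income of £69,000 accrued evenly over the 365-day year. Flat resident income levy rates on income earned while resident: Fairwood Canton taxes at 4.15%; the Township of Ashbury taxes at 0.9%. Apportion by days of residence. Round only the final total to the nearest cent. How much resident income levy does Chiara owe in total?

£1,941.92

Fairwood Canton, 1 January – 3 August 1997: 215 days → £69,000 × 4.15% × 215/365 = £1,686.7192
The Township of Ashbury, 4 August – 31 December 1997: 150 days → £69,000 × 0.9% × 150/365 = £255.2055
Total = £1,941.9247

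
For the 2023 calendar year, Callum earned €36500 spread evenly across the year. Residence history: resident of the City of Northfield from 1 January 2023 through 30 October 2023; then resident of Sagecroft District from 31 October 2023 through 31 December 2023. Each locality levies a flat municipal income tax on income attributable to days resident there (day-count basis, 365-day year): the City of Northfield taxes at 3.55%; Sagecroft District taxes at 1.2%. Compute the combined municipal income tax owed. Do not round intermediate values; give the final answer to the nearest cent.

The City of Northfield, 1 January – 30 October 2023: 303 days → €36500 × 3.55% × 303/365 = €1075.6500
Sagecroft District, 31 October – 31 December 2023: 62 days → €36500 × 1.2% × 62/365 = €74.4000
Total = €1150.0500

€1150.05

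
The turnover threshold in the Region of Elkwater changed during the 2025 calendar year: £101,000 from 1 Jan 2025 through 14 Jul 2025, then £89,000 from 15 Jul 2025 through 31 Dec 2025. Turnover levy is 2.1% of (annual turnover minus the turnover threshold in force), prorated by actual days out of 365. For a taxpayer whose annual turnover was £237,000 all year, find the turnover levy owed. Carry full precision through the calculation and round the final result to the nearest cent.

£2,973.37

1 Jan – 14 Jul 2025: 195 days, exemption £101,000 → (£237,000 − £101,000) × 2.1% × 195/365 = £1,525.8082
15 Jul – 31 Dec 2025: 170 days, exemption £89,000 → (£237,000 − £89,000) × 2.1% × 170/365 = £1,447.5616
Total = £2,973.3699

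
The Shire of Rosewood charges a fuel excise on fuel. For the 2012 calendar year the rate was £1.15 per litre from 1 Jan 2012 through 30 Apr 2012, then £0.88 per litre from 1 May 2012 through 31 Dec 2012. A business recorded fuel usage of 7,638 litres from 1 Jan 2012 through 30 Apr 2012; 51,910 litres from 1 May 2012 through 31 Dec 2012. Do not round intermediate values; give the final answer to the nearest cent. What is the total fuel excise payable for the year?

£54464.50

1 Jan – 30 Apr 2012: 7,638 litres at £1.15/litre → £8783.70
1 May – 31 Dec 2012: 51,910 litres at £0.88/litre → £45680.80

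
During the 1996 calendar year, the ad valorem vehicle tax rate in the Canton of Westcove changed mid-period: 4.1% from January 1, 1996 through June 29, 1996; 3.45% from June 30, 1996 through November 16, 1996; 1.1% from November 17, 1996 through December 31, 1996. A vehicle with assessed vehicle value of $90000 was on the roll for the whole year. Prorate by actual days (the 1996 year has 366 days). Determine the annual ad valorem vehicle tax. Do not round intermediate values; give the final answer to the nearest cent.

$3134.26

January 1 – June 29, 1996: 181 days at 4.1% → $90000 × 4.1% × 181/366 = $1824.8361
June 30 – November 16, 1996: 140 days at 3.45% → $90000 × 3.45% × 140/366 = $1187.7049
November 17 – December 31, 1996: 45 days at 1.1% → $90000 × 1.1% × 45/366 = $121.7213
Total = $3134.2623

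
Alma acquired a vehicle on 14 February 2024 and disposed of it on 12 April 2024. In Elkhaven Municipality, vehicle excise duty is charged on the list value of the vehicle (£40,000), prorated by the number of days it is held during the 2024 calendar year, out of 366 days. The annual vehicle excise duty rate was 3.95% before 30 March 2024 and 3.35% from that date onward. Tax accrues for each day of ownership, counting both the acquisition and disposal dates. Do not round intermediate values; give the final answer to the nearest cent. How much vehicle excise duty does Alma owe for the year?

14 February – 29 March 2024: 45 days at 3.95% → £40,000 × 3.95% × 45/366 = £194.2623
30 March – 12 April 2024: 14 days at 3.35% → £40,000 × 3.35% × 14/366 = £51.2568
Total = £245.5191

£245.52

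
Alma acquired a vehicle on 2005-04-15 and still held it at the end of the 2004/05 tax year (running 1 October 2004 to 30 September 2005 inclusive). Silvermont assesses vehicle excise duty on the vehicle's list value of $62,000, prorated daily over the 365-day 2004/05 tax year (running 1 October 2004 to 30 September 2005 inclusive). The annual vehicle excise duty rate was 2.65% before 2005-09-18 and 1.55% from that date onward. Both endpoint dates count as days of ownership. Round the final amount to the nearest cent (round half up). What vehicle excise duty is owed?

$736.44

2005-04-15 to 2005-09-17: 156 days at 2.65% → $62,000 × 2.65% × 156/365 = $702.2137
2005-09-18 to 2005-09-30: 13 days at 1.55% → $62,000 × 1.55% × 13/365 = $34.2274
Total = $736.4411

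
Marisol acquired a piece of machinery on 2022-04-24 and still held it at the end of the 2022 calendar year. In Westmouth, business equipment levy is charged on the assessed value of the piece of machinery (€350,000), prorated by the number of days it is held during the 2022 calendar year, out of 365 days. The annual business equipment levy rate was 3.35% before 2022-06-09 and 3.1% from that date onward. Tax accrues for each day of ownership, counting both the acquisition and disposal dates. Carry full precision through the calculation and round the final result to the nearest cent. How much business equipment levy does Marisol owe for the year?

€7,601.23

2022-04-24 to 2022-06-08: 46 days at 3.35% → €350,000 × 3.35% × 46/365 = €1,477.6712
2022-06-09 to 2022-12-31: 206 days at 3.1% → €350,000 × 3.1% × 206/365 = €6,123.5616
Total = €7,601.2329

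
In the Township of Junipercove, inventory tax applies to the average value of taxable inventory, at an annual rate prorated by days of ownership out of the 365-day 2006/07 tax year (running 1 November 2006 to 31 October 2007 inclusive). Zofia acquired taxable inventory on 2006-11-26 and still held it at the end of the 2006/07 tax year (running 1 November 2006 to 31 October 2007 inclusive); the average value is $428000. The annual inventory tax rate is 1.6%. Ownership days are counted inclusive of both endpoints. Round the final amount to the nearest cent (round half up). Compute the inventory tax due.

$6378.96

Days held (2006-11-26 to 2007-10-31): 340 out of 365
Tax = $428000 × 1.6% × 340/365 = $6378.9589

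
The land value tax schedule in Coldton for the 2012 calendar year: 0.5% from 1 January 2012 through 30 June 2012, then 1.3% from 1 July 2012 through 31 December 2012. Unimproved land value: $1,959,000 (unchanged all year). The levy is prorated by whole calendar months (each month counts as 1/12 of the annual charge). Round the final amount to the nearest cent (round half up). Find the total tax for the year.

1 January – 30 June 2012: 6 months at 0.5% → $1,959,000 × 0.5% × 6/12 = $4,897.5000
1 July – 31 December 2012: 6 months at 1.3% → $1,959,000 × 1.3% × 6/12 = $12,733.5000
Total = $17,631.0000

$17,631.00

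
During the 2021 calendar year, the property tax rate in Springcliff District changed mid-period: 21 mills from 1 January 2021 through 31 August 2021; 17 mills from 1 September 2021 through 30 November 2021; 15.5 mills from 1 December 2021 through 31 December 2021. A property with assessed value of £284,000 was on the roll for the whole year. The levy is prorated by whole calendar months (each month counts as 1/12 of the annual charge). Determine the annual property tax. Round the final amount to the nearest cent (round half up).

1 January – 31 August 2021: 8 months at 21 mills → £284,000 × 2.1% × 8/12 = £3,976.0000
1 September – 30 November 2021: 3 months at 17 mills → £284,000 × 1.7% × 3/12 = £1,207.0000
1 December – 31 December 2021: 1 month at 15.5 mills → £284,000 × 1.55% × 1/12 = £366.8333
Total = £5,549.8333

£5,549.83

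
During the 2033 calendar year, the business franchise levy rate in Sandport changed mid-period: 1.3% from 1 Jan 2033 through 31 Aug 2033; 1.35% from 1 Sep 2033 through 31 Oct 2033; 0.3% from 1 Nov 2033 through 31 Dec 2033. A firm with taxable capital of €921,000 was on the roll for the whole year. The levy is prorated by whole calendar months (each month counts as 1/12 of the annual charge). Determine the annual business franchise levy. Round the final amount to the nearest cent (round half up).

1 Jan – 31 Aug 2033: 8 months at 1.3% → €921,000 × 1.3% × 8/12 = €7,982.0000
1 Sep – 31 Oct 2033: 2 months at 1.35% → €921,000 × 1.35% × 2/12 = €2,072.2500
1 Nov – 31 Dec 2033: 2 months at 0.3% → €921,000 × 0.3% × 2/12 = €460.5000
Total = €10,514.7500

€10,514.75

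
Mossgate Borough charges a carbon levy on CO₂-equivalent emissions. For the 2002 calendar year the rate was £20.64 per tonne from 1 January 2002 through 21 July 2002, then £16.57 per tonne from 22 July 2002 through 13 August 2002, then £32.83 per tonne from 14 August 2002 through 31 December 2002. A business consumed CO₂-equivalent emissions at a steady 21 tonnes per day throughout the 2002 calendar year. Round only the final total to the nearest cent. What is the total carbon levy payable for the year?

1 January – 21 July 2002: 202 days × 21 tonnes/day = 4,242 tonnes at £20.64/tonne → £87,554.88
22 July – 13 August 2002: 23 days × 21 tonnes/day = 483 tonnes at £16.57/tonne → £8,003.31
14 August – 31 December 2002: 140 days × 21 tonnes/day = 2,940 tonnes at £32.83/tonne → £96,520.20

£192,078.39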